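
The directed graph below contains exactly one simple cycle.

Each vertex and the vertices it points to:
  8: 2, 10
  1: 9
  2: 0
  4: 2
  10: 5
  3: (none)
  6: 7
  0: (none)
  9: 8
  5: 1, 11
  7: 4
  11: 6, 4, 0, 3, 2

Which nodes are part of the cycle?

DFS with gray/black marking from 5:
5 gray
  1 gray
    9 gray
      8 gray
        2 gray
          0 gray
          0 black
        2 black
        10 gray
          10→5: 5 is gray → back edge
Back edge closes the cycle 5 → 1 → 9 → 8 → 10 → 5; its vertices are {1, 5, 8, 9, 10}.

1, 5, 8, 9, 10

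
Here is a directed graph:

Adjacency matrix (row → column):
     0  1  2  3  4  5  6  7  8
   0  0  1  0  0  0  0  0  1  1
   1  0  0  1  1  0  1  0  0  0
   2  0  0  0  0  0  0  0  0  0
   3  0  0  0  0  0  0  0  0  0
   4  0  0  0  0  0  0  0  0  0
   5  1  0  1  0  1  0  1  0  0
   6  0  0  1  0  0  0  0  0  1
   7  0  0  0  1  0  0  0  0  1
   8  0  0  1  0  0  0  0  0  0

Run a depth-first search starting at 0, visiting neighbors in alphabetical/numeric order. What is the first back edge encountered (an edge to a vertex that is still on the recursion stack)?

DFS from 0 (visiting neighbors in alphabetical/numeric order); mark gray on enter, black on exit:
0 gray
  1 gray
    2 gray
    2 black
    3 gray
    3 black
    5 gray
      5→0: 0 is gray → back edge
First back edge: 5 → 0.

5->0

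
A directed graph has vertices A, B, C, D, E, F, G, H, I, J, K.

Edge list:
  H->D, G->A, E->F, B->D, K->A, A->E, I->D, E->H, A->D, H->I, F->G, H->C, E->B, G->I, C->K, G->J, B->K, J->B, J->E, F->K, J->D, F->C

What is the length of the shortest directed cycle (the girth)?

For each vertex v, BFS finds the shortest path from v back to v.
The shortest such closed walk is E → B → K → A → E, length 4.

4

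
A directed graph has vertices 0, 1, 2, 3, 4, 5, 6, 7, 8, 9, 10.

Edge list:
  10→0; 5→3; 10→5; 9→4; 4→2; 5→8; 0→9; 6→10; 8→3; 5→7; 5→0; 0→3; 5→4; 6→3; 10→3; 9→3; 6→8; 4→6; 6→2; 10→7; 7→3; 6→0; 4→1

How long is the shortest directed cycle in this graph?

For each vertex v, BFS finds the shortest path from v back to v.
The shortest such closed walk is 10 → 5 → 4 → 6 → 10, length 4.

4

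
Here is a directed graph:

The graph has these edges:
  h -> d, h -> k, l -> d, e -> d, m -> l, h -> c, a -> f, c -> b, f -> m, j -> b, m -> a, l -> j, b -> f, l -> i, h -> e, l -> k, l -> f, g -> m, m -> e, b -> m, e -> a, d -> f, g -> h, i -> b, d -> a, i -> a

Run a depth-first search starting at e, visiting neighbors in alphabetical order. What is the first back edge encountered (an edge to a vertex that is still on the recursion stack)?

DFS from e (visiting neighbors in alphabetical order); mark gray on enter, black on exit:
e gray
  a gray
    f gray
      m gray
        m→a: a is gray → back edge
First back edge: m → a.

m→a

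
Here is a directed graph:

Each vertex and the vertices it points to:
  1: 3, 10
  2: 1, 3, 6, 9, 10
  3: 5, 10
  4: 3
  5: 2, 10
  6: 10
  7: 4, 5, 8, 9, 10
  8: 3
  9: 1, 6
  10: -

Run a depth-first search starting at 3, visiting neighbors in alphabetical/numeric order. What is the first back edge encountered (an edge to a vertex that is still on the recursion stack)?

1->3

DFS from 3 (visiting neighbors in alphabetical/numeric order); mark gray on enter, black on exit:
3 gray
  5 gray
    2 gray
      1 gray
        1→3: 3 is gray → back edge
First back edge: 1 → 3.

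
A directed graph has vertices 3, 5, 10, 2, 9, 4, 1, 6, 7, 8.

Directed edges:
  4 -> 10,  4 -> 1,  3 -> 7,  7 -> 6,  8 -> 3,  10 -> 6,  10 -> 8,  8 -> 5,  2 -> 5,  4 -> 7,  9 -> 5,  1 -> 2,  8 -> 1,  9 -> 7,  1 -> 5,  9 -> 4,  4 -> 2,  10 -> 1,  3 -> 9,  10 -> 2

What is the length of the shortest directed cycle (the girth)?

5

For each vertex v, BFS finds the shortest path from v back to v.
The shortest such closed walk is 8 → 3 → 9 → 4 → 10 → 8, length 5.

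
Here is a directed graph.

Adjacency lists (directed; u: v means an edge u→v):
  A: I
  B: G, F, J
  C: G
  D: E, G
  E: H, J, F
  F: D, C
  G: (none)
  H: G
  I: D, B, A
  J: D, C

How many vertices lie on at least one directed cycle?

6

A vertex is on a directed cycle iff it belongs to a strongly connected component of size ≥ 2 (or has a self-loop).
The vertices on cycles are {A, D, E, F, I, J} — 6 in total.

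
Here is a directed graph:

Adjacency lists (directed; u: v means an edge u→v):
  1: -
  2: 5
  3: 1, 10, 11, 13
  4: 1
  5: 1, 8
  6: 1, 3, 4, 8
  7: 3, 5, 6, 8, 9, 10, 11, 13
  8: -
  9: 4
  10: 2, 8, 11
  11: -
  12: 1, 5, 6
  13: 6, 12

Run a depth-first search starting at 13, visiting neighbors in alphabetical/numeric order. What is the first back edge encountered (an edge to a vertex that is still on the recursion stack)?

DFS from 13 (visiting neighbors in alphabetical/numeric order); mark gray on enter, black on exit:
13 gray
  6 gray
    1 gray
    1 black
    3 gray
      3→1: 1 black — skip
      10 gray
        2 gray
          5 gray
            5→1: 1 black — skip
            8 gray
            8 black
          5 black
        2 black
        10→8: 8 black — skip
        11 gray
        11 black
      10 black
      3→11: 11 black — skip
      3→13: 13 is gray → back edge
First back edge: 3 → 13.

3→13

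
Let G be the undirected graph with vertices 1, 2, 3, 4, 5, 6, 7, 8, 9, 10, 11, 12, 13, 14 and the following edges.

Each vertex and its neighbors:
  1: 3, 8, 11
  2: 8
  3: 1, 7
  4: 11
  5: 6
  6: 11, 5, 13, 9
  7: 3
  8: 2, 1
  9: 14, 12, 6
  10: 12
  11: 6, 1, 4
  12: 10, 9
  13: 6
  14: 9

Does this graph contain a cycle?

No

DFS, tracking each vertex's parent; an edge to a visited non-parent vertex closes a cycle.
Start from 5:
visit 5 (parent –)
  visit 6 (parent 5)
    visit 11 (parent 6)
      11–6: parent, skip
      visit 1 (parent 11)
        visit 3 (parent 1)
          3–1: parent, skip
          visit 7 (parent 3)
            7–3: parent, skip
        visit 8 (parent 1)
          visit 2 (parent 8)
            2–8: parent, skip
          8–1: parent, skip
        1–11: parent, skip
      visit 4 (parent 11)
        4–11: parent, skip
    6–5: parent, skip
    visit 13 (parent 6)
      13–6: parent, skip
    visit 9 (parent 6)
      visit 14 (parent 9)
        14–9: parent, skip
      visit 12 (parent 9)
        visit 10 (parent 12)
          10–12: parent, skip
        12–9: parent, skip
      9–6: parent, skip
No non-parent visited neighbor found — the graph is a forest.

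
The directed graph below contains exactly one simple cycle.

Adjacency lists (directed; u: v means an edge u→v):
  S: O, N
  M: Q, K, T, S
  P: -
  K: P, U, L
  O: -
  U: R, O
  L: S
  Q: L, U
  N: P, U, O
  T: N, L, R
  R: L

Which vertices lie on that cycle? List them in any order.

DFS with gray/black marking from S:
S gray
  O gray
  O black
  N gray
    P gray
    P black
    U gray
      R gray
        L gray
          L→S: S is gray → back edge
Back edge closes the cycle S → N → U → R → L → S; its vertices are {L, N, R, S, U}.

L, N, R, S, U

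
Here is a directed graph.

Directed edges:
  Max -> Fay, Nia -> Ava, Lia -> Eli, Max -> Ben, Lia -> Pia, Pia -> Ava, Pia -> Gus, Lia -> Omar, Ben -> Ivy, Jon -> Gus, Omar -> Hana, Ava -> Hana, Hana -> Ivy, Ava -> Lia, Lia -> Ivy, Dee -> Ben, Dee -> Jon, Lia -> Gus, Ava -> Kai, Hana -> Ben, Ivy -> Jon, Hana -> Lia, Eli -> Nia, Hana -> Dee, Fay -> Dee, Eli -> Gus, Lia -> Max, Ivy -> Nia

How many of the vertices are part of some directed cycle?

A vertex is on a directed cycle iff it belongs to a strongly connected component of size ≥ 2 (or has a self-loop).
The vertices on cycles are {Ava, Ben, Dee, Eli, Fay, Ivy, Lia, Max, Nia, Pia, Hana, Omar} — 12 in total.

12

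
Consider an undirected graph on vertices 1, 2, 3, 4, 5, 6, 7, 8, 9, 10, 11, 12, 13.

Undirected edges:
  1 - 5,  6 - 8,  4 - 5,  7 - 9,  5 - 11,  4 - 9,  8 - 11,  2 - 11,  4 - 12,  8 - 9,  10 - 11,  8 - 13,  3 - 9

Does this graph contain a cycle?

Yes

DFS, tracking each vertex's parent; an edge to a visited non-parent vertex closes a cycle.
Start from 10:
visit 10 (parent –)
  visit 11 (parent 10)
    visit 5 (parent 11)
      visit 4 (parent 5)
        visit 12 (parent 4)
          12–4: parent, skip
        4–5: parent, skip
        visit 9 (parent 4)
          visit 3 (parent 9)
            3–9: parent, skip
          visit 7 (parent 9)
            7–9: parent, skip
          visit 8 (parent 9)
            visit 6 (parent 8)
              6–8: parent, skip
            8–11: 11 visited and ≠ parent → cycle
Cycle: 11 – 5 – 4 – 9 – 8 – 11.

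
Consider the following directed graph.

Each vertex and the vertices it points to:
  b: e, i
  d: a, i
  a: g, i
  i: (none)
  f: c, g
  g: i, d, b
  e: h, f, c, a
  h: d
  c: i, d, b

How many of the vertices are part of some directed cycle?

A vertex is on a directed cycle iff it belongs to a strongly connected component of size ≥ 2 (or has a self-loop).
The vertices on cycles are {a, b, c, d, e, f, g, h} — 8 in total.

8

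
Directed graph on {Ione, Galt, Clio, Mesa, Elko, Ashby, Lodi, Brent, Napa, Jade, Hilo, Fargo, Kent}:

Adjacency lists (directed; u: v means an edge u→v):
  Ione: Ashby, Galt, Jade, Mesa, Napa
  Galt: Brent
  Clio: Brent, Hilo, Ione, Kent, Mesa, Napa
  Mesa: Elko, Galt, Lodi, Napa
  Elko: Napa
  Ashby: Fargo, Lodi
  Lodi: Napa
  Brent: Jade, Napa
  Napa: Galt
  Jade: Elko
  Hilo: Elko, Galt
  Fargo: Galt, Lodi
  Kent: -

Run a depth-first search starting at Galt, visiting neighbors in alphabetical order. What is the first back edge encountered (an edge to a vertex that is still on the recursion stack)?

Napa→Galt

DFS from Galt (visiting neighbors in alphabetical order); mark gray on enter, black on exit:
Galt gray
  Brent gray
    Jade gray
      Elko gray
        Napa gray
          Napa→Galt: Galt is gray → back edge
First back edge: Napa → Galt.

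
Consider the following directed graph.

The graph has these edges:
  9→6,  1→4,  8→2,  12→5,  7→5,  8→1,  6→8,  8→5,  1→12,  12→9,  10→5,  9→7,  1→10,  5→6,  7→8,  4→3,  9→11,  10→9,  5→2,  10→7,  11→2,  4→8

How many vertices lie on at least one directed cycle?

9

A vertex is on a directed cycle iff it belongs to a strongly connected component of size ≥ 2 (or has a self-loop).
The vertices on cycles are {1, 4, 5, 6, 7, 8, 9, 10, 12} — 9 in total.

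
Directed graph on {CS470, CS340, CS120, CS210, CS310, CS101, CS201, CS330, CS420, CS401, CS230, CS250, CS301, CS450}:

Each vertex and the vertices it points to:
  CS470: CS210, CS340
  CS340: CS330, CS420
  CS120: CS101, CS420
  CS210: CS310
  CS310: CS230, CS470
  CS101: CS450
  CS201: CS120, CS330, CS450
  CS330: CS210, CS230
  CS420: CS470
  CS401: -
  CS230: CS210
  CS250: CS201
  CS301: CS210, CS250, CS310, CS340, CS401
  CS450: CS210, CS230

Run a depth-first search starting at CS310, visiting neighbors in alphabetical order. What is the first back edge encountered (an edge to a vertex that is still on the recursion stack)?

CS210->CS310

DFS from CS310 (visiting neighbors in alphabetical order); mark gray on enter, black on exit:
CS310 gray
  CS230 gray
    CS210 gray
      CS210→CS310: CS310 is gray → back edge
First back edge: CS210 → CS310.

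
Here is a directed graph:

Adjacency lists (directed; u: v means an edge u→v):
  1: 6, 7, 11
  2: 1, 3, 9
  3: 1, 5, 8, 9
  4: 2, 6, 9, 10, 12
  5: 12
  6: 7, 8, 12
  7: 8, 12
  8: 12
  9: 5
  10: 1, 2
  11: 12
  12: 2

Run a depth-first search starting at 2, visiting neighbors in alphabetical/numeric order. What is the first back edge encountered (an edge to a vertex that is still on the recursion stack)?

DFS from 2 (visiting neighbors in alphabetical/numeric order); mark gray on enter, black on exit:
2 gray
  1 gray
    6 gray
      7 gray
        8 gray
          12 gray
            12→2: 2 is gray → back edge
First back edge: 12 → 2.

12->2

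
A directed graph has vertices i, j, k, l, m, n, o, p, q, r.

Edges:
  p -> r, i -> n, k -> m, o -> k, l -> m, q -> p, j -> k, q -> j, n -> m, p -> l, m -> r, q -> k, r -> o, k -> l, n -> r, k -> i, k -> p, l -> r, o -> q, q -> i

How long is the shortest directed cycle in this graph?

4

For each vertex v, BFS finds the shortest path from v back to v.
The shortest such closed walk is o → k → p → r → o, length 4.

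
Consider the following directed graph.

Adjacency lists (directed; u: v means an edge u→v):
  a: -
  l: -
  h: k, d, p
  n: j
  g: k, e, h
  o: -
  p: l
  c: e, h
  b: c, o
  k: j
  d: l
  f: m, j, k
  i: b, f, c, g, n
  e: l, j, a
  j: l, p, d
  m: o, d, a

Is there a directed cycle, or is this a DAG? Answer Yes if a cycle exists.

DFS with white/gray/black marking, starting from n:
n gray
  j gray
    l gray
    l black
    p gray
      p→l: l black — skip
    p black
    d gray
      d→l: l black — skip
    d black
  j black
n black
a gray
a black
h gray
  k gray
    k→j: j black — skip
  k black
  h→d: d black — skip
  h→p: p black — skip
h black
g gray
  g→k: k black — skip
  e gray
    e→l: l black — skip
    e→j: j black — skip
    e→a: a black — skip
  e black
  g→h: h black — skip
g black
o gray
o black
c gray
  c→e: e black — skip
  c→h: h black — skip
c black
b gray
  b→c: c black — skip
  b→o: o black — skip
b black
f gray
  m gray
    m→o: o black — skip
    m→d: d black — skip
    m→a: a black — skip
  m black
  f→j: j black — skip
  f→k: k black — skip
f black
i gray
  i→b: b black — skip
  i→f: f black — skip
  i→c: c black — skip
  i→g: g black — skip
  i→n: n black — skip
i black
Every edge goes to a white or black vertex — no back edge, so the graph is acyclic.

No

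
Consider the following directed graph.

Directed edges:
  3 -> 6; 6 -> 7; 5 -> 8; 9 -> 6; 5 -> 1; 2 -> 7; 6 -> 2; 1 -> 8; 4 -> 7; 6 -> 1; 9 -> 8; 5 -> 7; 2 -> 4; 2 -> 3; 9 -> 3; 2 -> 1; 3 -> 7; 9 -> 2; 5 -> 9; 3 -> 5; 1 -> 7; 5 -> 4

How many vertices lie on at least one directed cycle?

5

A vertex is on a directed cycle iff it belongs to a strongly connected component of size ≥ 2 (or has a self-loop).
The vertices on cycles are {2, 3, 5, 6, 9} — 5 in total.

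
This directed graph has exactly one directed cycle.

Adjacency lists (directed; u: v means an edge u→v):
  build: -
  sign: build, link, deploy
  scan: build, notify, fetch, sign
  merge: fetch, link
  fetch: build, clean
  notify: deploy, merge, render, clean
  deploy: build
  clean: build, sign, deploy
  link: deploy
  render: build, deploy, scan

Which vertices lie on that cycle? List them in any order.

DFS with gray/black marking from scan:
scan gray
  build gray
  build black
  notify gray
    deploy gray
      deploy→build: build black — skip
    deploy black
    merge gray
      fetch gray
        fetch→build: build black — skip
        clean gray
          clean→build: build black — skip
          sign gray
            sign→build: build black — skip
            link gray
              link→deploy: deploy black — skip
            link black
            sign→deploy: deploy black — skip
          sign black
          clean→deploy: deploy black — skip
        clean black
      fetch black
      merge→link: link black — skip
    merge black
    render gray
      render→build: build black — skip
      render→deploy: deploy black — skip
      render→scan: scan is gray → back edge
Back edge closes the cycle scan → notify → render → scan; its vertices are {scan, notify, render}.

scan, notify, render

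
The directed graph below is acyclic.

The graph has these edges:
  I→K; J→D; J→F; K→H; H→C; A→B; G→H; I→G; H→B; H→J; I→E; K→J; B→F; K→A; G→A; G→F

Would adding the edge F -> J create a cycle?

Yes

Adding F→J creates a cycle iff J can already reach F.
Path from J: J → F.
So J → … → F → J is a cycle.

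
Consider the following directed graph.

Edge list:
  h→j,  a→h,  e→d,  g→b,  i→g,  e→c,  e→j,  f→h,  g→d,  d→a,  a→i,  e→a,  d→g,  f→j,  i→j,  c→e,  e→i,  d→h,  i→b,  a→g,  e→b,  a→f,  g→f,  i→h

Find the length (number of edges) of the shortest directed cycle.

For each vertex v, BFS finds the shortest path from v back to v.
The shortest such closed walk is e → c → e, length 2.

2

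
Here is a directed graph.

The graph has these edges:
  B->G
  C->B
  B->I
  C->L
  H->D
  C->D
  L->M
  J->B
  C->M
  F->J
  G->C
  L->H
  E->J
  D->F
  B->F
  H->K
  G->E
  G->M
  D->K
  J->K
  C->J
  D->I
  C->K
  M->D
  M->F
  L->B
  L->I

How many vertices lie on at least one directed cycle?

10

A vertex is on a directed cycle iff it belongs to a strongly connected component of size ≥ 2 (or has a self-loop).
The vertices on cycles are {B, C, D, E, F, G, H, J, L, M} — 10 in total.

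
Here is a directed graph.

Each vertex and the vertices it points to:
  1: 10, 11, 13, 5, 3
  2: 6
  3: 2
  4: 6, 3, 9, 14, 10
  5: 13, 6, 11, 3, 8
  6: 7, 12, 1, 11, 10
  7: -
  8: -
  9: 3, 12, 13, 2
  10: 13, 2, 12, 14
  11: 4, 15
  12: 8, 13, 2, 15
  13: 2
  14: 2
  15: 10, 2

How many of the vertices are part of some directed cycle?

A vertex is on a directed cycle iff it belongs to a strongly connected component of size ≥ 2 (or has a self-loop).
The vertices on cycles are {1, 2, 3, 4, 5, 6, 9, 10, 11, 12, 13, 14, 15} — 13 in total.

13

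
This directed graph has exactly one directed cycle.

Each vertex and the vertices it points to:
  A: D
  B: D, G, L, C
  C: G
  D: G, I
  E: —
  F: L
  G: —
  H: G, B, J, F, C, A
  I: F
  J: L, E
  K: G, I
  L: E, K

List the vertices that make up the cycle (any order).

DFS with gray/black marking from L:
L gray
  E gray
  E black
  K gray
    G gray
    G black
    I gray
      F gray
        F→L: L is gray → back edge
Back edge closes the cycle L → K → I → F → L; its vertices are {F, I, K, L}.

F, I, K, L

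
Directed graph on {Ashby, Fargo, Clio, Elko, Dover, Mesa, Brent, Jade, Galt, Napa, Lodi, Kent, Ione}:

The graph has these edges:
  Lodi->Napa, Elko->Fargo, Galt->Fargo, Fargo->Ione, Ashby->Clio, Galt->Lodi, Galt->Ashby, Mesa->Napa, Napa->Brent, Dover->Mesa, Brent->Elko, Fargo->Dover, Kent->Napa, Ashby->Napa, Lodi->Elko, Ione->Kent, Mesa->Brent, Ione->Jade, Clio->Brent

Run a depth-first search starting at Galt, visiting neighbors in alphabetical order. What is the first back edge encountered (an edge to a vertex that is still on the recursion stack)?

DFS from Galt (visiting neighbors in alphabetical order); mark gray on enter, black on exit:
Galt gray
  Ashby gray
    Clio gray
      Brent gray
        Elko gray
          Fargo gray
            Dover gray
              Mesa gray
                Mesa→Brent: Brent is gray → back edge
First back edge: Mesa → Brent.

Mesa→Brent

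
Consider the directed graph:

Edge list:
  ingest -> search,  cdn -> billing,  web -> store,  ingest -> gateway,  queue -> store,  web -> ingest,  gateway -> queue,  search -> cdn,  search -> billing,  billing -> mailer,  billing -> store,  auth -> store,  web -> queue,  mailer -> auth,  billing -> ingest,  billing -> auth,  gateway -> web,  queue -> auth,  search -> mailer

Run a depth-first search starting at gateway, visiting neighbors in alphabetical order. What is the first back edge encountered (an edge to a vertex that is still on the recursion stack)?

ingest->gateway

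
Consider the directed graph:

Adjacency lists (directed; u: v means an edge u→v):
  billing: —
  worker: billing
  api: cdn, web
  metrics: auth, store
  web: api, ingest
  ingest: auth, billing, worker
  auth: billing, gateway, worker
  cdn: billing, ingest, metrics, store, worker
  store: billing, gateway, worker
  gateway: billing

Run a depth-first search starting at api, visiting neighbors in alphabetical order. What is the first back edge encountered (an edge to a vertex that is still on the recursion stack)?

DFS from api (visiting neighbors in alphabetical order); mark gray on enter, black on exit:
api gray
  cdn gray
    billing gray
    billing black
    ingest gray
      auth gray
        auth→billing: billing black — skip
        gateway gray
          gateway→billing: billing black — skip
        gateway black
        worker gray
          worker→billing: billing black — skip
        worker black
      auth black
      ingest→billing: billing black — skip
      ingest→worker: worker black — skip
    ingest black
    metrics gray
      metrics→auth: auth black — skip
      store gray
        store→billing: billing black — skip
        store→gateway: gateway black — skip
        store→worker: worker black — skip
      store black
    metrics black
    cdn→store: store black — skip
    cdn→worker: worker black — skip
  cdn black
  web gray
    web→api: api is gray → back edge
First back edge: web → api.

web→api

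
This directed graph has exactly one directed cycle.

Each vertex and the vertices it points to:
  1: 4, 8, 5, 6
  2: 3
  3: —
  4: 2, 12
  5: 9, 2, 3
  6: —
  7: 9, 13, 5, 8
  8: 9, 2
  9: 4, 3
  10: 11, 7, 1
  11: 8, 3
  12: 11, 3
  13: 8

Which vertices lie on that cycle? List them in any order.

DFS with gray/black marking from 4:
4 gray
  2 gray
    3 gray
    3 black
  2 black
  12 gray
    11 gray
      8 gray
        9 gray
          9→4: 4 is gray → back edge
Back edge closes the cycle 4 → 12 → 11 → 8 → 9 → 4; its vertices are {4, 8, 9, 11, 12}.

4, 8, 9, 11, 12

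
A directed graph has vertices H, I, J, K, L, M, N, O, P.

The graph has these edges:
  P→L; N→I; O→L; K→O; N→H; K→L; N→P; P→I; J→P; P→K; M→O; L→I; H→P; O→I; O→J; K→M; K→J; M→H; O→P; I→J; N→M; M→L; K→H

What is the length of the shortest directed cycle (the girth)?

3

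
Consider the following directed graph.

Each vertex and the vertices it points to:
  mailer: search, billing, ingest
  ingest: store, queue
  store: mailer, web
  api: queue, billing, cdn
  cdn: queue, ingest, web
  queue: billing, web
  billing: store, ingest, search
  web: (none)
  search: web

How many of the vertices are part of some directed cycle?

A vertex is on a directed cycle iff it belongs to a strongly connected component of size ≥ 2 (or has a self-loop).
The vertices on cycles are {queue, store, ingest, mailer, billing} — 5 in total.

5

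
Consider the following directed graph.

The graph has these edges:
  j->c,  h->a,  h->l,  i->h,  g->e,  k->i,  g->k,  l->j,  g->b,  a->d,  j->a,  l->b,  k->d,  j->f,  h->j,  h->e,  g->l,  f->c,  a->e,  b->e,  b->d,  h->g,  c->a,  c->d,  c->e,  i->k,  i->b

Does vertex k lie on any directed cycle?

Yes

k is on a cycle iff k can reach itself via ≥1 edge.
k → i → k — yes.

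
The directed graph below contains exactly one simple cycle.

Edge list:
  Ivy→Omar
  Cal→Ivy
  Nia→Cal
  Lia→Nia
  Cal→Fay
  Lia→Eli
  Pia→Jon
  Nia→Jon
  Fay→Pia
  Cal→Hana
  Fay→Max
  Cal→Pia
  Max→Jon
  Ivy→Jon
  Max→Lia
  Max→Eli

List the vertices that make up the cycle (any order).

Cal, Fay, Lia, Max, Nia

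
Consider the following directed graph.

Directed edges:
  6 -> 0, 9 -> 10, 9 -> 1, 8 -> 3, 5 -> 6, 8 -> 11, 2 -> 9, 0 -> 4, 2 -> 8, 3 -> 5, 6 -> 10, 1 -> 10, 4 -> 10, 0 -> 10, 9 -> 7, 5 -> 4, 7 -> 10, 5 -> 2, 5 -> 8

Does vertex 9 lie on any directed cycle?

No

9 lies on a cycle iff there is a path from 9 back to itself.
Exploring from 9, it never reaches itself; equivalently, its strongly connected component is a singleton.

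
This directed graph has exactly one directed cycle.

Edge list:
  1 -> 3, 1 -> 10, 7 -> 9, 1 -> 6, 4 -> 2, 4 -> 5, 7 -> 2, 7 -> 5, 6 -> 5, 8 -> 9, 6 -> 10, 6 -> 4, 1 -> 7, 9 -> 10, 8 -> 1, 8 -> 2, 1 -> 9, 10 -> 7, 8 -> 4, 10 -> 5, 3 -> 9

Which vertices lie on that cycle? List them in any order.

7, 9, 10

DFS with gray/black marking from 9:
9 gray
  10 gray
    7 gray
      2 gray
      2 black
      7→9: 9 is gray → back edge
Back edge closes the cycle 9 → 10 → 7 → 9; its vertices are {7, 9, 10}.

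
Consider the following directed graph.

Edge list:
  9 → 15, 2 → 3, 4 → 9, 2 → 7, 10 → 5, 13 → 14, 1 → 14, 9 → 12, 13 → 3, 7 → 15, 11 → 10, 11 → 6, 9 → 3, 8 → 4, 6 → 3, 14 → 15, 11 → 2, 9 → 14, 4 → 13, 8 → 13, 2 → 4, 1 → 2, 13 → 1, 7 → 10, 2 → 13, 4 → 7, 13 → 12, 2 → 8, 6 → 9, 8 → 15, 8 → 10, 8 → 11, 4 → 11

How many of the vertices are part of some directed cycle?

6

A vertex is on a directed cycle iff it belongs to a strongly connected component of size ≥ 2 (or has a self-loop).
The vertices on cycles are {1, 2, 4, 8, 11, 13} — 6 in total.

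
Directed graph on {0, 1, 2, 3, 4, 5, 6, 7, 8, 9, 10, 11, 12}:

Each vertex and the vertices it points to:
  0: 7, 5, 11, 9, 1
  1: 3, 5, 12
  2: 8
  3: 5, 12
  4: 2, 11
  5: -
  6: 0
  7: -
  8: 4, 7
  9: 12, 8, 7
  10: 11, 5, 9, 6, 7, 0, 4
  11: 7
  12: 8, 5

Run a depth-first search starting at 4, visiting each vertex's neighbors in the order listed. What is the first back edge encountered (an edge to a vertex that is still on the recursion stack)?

8→4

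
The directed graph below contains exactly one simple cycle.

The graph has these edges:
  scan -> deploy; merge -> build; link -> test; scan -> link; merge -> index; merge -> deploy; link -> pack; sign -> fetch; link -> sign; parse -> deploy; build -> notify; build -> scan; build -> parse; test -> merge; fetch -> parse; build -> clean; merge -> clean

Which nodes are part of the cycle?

link, scan, test, build, merge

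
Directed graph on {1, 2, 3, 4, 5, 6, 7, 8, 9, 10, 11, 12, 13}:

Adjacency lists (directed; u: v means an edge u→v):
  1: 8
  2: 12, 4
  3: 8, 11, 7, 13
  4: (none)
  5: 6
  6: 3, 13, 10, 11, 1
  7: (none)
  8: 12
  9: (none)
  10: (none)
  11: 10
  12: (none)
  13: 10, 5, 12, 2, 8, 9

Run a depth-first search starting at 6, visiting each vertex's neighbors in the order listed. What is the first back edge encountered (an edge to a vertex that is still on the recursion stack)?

DFS from 6 (visiting each vertex's neighbors in the order listed); mark gray on enter, black on exit:
6 gray
  3 gray
    8 gray
      12 gray
      12 black
    8 black
    11 gray
      10 gray
      10 black
    11 black
    7 gray
    7 black
    13 gray
      13→10: 10 black — skip
      5 gray
        5→6: 6 is gray → back edge
First back edge: 5 → 6.

5->6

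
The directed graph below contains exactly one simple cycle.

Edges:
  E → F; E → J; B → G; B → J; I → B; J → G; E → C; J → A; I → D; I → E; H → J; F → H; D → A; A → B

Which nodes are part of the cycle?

A, B, J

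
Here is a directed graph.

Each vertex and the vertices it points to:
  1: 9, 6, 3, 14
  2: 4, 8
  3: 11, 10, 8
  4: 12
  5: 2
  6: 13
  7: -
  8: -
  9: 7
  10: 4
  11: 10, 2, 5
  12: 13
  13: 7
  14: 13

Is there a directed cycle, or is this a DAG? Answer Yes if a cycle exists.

No

DFS with white/gray/black marking, starting from 10:
10 gray
  4 gray
    12 gray
      13 gray
        7 gray
        7 black
      13 black
    12 black
  4 black
10 black
1 gray
  9 gray
    9→7: 7 black — skip
  9 black
  6 gray
    6→13: 13 black — skip
  6 black
  3 gray
    11 gray
      11→10: 10 black — skip
      2 gray
        2→4: 4 black — skip
        8 gray
        8 black
      2 black
      5 gray
        5→2: 2 black — skip
      5 black
    11 black
    3→10: 10 black — skip
    3→8: 8 black — skip
  3 black
  14 gray
    14→13: 13 black — skip
  14 black
1 black
Every edge goes to a white or black vertex — no back edge, so the graph is acyclic.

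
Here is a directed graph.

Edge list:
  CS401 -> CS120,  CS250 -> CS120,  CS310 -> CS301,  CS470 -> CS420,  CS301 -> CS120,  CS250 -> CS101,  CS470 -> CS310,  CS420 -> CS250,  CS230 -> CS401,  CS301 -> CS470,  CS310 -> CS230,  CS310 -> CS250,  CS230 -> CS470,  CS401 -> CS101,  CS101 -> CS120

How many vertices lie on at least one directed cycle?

A vertex is on a directed cycle iff it belongs to a strongly connected component of size ≥ 2 (or has a self-loop).
The vertices on cycles are {CS230, CS301, CS310, CS470} — 4 in total.

4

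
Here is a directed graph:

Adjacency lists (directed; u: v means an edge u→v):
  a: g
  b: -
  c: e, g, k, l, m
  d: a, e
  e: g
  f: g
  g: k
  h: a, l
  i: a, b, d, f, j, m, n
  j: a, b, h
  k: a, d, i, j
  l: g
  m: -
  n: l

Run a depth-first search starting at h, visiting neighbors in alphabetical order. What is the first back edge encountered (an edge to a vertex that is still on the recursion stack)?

k→a

DFS from h (visiting neighbors in alphabetical order); mark gray on enter, black on exit:
h gray
  a gray
    g gray
      k gray
        k→a: a is gray → back edge
First back edge: k → a.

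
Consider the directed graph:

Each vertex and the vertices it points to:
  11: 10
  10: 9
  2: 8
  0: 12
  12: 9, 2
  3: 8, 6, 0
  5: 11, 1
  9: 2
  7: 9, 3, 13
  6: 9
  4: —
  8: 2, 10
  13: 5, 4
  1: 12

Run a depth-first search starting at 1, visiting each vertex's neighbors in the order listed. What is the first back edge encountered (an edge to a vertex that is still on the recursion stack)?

DFS from 1 (visiting each vertex's neighbors in the order listed); mark gray on enter, black on exit:
1 gray
  12 gray
    9 gray
      2 gray
        8 gray
          8→2: 2 is gray → back edge
First back edge: 8 → 2.

8→2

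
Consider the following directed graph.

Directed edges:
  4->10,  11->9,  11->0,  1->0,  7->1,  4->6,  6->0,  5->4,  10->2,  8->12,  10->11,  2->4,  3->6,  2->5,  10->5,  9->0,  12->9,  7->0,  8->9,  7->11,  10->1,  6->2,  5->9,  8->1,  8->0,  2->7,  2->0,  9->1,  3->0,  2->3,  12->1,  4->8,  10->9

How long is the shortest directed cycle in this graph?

3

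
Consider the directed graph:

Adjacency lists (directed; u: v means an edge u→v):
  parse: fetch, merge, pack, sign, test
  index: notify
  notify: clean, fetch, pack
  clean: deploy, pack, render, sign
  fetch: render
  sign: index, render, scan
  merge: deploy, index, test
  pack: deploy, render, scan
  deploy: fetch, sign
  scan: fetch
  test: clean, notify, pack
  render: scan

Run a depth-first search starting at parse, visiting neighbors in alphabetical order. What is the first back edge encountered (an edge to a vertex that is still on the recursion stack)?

DFS from parse (visiting neighbors in alphabetical order); mark gray on enter, black on exit:
parse gray
  fetch gray
    render gray
      scan gray
        scan→fetch: fetch is gray → back edge
First back edge: scan → fetch.

scan->fetch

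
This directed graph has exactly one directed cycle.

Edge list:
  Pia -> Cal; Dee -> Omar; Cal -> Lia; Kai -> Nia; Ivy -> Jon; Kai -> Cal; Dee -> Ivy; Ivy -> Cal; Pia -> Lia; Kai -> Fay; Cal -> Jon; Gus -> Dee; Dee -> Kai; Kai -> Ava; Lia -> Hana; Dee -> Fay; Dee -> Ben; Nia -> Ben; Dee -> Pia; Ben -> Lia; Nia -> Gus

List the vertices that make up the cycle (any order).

Dee, Gus, Kai, Nia

DFS with gray/black marking from Gus:
Gus gray
  Dee gray
    Ben gray
      Lia gray
        Hana gray
        Hana black
      Lia black
    Ben black
    Kai gray
      Cal gray
        Cal→Lia: Lia black — skip
        Jon gray
        Jon black
      Cal black
      Fay gray
      Fay black
      Nia gray
        Nia→Ben: Ben black — skip
        Nia→Gus: Gus is gray → back edge
Back edge closes the cycle Gus → Dee → Kai → Nia → Gus; its vertices are {Dee, Gus, Kai, Nia}.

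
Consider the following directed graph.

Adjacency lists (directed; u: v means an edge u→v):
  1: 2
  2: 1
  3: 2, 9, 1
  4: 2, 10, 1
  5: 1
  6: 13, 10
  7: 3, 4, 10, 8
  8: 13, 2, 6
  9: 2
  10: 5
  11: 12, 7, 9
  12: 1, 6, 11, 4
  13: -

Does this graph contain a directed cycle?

Yes

DFS with white/gray/black marking, starting from 3:
3 gray
  2 gray
    1 gray
      1→2: 2 is gray → back edge
Back edge found, so a cycle exists: 2 → 1 → 2.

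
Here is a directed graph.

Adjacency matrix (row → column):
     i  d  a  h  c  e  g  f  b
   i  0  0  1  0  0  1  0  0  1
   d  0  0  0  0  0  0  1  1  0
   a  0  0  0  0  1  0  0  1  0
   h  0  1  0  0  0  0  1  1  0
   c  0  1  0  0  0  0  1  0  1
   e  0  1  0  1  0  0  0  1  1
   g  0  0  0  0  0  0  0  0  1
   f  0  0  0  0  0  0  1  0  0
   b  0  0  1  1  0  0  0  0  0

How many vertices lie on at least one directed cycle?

A vertex is on a directed cycle iff it belongs to a strongly connected component of size ≥ 2 (or has a self-loop).
The vertices on cycles are {a, b, c, d, f, g, h} — 7 in total.

7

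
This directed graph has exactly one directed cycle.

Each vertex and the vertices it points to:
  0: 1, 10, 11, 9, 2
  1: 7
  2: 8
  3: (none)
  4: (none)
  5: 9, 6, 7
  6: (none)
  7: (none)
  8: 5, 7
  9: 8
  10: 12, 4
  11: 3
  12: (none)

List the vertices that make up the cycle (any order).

5, 8, 9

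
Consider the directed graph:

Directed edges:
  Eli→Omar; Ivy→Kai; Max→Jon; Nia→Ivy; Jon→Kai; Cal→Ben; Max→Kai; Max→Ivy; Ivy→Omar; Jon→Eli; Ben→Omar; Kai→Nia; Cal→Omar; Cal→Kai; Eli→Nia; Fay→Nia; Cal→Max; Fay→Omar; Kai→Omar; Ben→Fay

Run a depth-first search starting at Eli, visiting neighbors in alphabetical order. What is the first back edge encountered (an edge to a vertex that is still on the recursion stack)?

DFS from Eli (visiting neighbors in alphabetical order); mark gray on enter, black on exit:
Eli gray
  Nia gray
    Ivy gray
      Kai gray
        Kai→Nia: Nia is gray → back edge
First back edge: Kai → Nia.

Kai->Nia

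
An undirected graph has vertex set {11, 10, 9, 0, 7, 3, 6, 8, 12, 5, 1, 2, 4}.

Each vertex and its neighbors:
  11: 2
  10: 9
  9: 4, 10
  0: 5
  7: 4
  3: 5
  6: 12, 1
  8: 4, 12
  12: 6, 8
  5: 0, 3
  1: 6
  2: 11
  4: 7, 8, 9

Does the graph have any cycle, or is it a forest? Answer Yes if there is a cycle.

No

DFS, tracking each vertex's parent; an edge to a visited non-parent vertex closes a cycle.
Start from 11:
visit 11 (parent –)
  visit 2 (parent 11)
    2–11: parent, skip
visit 10 (parent –)
  visit 9 (parent 10)
    visit 4 (parent 9)
      visit 7 (parent 4)
        7–4: parent, skip
      visit 8 (parent 4)
        8–4: parent, skip
        visit 12 (parent 8)
          visit 6 (parent 12)
            6–12: parent, skip
            visit 1 (parent 6)
              1–6: parent, skip
          12–8: parent, skip
      4–9: parent, skip
    9–10: parent, skip
visit 0 (parent –)
  visit 5 (parent 0)
    5–0: parent, skip
    visit 3 (parent 5)
      3–5: parent, skip
No non-parent visited neighbor found — the graph is a forest.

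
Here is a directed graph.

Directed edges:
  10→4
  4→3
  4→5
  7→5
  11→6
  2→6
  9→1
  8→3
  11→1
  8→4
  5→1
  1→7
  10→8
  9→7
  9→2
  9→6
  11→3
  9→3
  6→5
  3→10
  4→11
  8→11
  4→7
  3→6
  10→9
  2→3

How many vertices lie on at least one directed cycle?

A vertex is on a directed cycle iff it belongs to a strongly connected component of size ≥ 2 (or has a self-loop).
The vertices on cycles are {1, 2, 3, 4, 5, 7, 8, 9, 10, 11} — 10 in total.

10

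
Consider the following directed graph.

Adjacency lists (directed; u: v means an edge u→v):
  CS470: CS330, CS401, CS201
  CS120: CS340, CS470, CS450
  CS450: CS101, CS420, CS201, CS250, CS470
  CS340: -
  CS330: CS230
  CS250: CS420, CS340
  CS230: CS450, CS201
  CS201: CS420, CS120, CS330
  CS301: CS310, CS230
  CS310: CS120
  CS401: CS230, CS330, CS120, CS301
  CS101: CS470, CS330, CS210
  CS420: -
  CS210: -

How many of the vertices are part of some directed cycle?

10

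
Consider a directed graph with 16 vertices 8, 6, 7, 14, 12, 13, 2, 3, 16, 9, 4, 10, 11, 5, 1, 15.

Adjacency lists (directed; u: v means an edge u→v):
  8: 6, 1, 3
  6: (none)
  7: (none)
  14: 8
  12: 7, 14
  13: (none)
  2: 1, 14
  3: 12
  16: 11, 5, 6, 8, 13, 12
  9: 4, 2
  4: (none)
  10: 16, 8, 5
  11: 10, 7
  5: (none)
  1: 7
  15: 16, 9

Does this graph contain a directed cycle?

DFS with white/gray/black marking, starting from 15:
15 gray
  16 gray
    11 gray
      10 gray
        10→16: 16 is gray → back edge
Back edge found, so a cycle exists: 16 → 11 → 10 → 16.

Yes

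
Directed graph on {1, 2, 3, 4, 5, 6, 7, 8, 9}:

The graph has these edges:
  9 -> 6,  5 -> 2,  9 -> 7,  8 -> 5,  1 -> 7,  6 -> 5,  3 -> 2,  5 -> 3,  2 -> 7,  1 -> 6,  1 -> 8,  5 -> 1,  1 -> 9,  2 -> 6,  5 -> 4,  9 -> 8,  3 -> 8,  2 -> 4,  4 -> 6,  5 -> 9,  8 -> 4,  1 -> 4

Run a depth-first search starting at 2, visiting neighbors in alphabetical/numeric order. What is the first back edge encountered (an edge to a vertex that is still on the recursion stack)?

1→4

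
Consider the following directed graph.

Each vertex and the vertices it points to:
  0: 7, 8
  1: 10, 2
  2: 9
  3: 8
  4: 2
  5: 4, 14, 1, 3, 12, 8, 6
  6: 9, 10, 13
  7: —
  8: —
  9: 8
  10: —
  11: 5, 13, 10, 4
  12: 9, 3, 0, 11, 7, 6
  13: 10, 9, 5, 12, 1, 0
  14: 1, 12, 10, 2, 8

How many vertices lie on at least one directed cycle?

A vertex is on a directed cycle iff it belongs to a strongly connected component of size ≥ 2 (or has a self-loop).
The vertices on cycles are {5, 6, 11, 12, 13, 14} — 6 in total.

6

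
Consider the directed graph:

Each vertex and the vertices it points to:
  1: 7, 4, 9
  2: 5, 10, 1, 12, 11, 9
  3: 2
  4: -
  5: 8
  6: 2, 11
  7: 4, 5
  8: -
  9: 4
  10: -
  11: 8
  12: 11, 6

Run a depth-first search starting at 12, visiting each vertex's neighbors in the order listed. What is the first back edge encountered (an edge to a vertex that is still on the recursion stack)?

DFS from 12 (visiting each vertex's neighbors in the order listed); mark gray on enter, black on exit:
12 gray
  11 gray
    8 gray
    8 black
  11 black
  6 gray
    2 gray
      5 gray
        5→8: 8 black — skip
      5 black
      10 gray
      10 black
      1 gray
        7 gray
          4 gray
          4 black
          7→5: 5 black — skip
        7 black
        1→4: 4 black — skip
        9 gray
          9→4: 4 black — skip
        9 black
      1 black
      2→12: 12 is gray → back edge
First back edge: 2 → 12.

2->12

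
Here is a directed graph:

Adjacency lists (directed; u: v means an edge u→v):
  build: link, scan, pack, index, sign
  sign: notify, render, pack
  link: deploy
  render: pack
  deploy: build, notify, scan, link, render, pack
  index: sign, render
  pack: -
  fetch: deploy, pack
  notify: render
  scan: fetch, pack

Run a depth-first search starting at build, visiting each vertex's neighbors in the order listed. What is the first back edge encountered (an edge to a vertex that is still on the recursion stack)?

DFS from build (visiting each vertex's neighbors in the order listed); mark gray on enter, black on exit:
build gray
  link gray
    deploy gray
      deploy→build: build is gray → back edge
First back edge: deploy → build.

deploy->build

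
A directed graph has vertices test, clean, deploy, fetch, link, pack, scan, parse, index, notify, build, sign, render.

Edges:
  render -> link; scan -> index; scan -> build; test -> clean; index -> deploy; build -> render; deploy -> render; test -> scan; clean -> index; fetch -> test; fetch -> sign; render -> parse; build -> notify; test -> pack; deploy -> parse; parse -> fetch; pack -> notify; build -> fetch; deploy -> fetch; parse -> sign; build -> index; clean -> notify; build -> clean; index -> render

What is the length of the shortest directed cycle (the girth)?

4

For each vertex v, BFS finds the shortest path from v back to v.
The shortest such closed walk is scan → build → fetch → test → scan, length 4.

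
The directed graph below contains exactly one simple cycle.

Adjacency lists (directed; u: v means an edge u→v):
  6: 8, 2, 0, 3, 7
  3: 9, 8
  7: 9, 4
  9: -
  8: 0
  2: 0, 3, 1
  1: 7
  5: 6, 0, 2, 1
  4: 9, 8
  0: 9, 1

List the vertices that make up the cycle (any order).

0, 1, 4, 7, 8

DFS with gray/black marking from 0:
0 gray
  9 gray
  9 black
  1 gray
    7 gray
      7→9: 9 black — skip
      4 gray
        4→9: 9 black — skip
        8 gray
          8→0: 0 is gray → back edge
Back edge closes the cycle 0 → 1 → 7 → 4 → 8 → 0; its vertices are {0, 1, 4, 7, 8}.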